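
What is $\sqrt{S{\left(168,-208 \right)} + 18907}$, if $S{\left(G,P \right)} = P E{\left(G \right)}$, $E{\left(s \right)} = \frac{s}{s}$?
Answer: $\sqrt{18699} \approx 136.74$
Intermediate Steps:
$E{\left(s \right)} = 1$
$S{\left(G,P \right)} = P$ ($S{\left(G,P \right)} = P 1 = P$)
$\sqrt{S{\left(168,-208 \right)} + 18907} = \sqrt{-208 + 18907} = \sqrt{18699}$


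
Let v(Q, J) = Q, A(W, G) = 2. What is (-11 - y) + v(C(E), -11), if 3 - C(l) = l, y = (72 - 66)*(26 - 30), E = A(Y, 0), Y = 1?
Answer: 14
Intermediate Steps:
E = 2
y = -24 (y = 6*(-4) = -24)
C(l) = 3 - l
(-11 - y) + v(C(E), -11) = (-11 - 1*(-24)) + (3 - 1*2) = (-11 + 24) + (3 - 2) = 13 + 1 = 14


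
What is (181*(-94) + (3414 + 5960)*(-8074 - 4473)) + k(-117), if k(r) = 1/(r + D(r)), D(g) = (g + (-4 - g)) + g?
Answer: -27996556897/238 ≈ -1.1763e+8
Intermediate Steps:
D(g) = -4 + g
k(r) = 1/(-4 + 2*r) (k(r) = 1/(r + (-4 + r)) = 1/(-4 + 2*r))
(181*(-94) + (3414 + 5960)*(-8074 - 4473)) + k(-117) = (181*(-94) + (3414 + 5960)*(-8074 - 4473)) + 1/(2*(-2 - 117)) = (-17014 + 9374*(-12547)) + (½)/(-119) = (-17014 - 117615578) + (½)*(-1/119) = -117632592 - 1/238 = -27996556897/238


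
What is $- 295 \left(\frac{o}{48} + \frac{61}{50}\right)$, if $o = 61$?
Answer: $- \frac{176351}{240} \approx -734.8$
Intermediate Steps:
$- 295 \left(\frac{o}{48} + \frac{61}{50}\right) = - 295 \left(\frac{61}{48} + \frac{61}{50}\right) = \left(-295\right) \frac{2989}{1200} = - \frac{176351}{240}$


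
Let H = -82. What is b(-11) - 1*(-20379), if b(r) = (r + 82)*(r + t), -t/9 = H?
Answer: 71996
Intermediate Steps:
t = 738 (t = -9*(-82) = 738)
b(r) = (82 + r)*(738 + r) (b(r) = (r + 82)*(r + 738) = (82 + r)*(738 + r))
b(-11) - 1*(-20379) = (60516 + (-11)² + 820*(-11)) - 1*(-20379) = (60516 + 121 - 9020) + 20379 = 51617 + 20379 = 71996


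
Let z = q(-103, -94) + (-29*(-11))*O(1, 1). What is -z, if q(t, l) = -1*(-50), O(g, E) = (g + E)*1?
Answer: -688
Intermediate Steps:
O(g, E) = E + g (O(g, E) = (E + g)*1 = E + g)
q(t, l) = 50
z = 688 (z = 50 + (-29*(-11))*(1 + 1) = 50 + 319*2 = 50 + 638 = 688)
-z = -1*688 = -688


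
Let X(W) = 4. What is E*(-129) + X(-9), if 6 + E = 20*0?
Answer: 778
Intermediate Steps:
E = -6 (E = -6 + 20*0 = -6 + 0 = -6)
E*(-129) + X(-9) = -6*(-129) + 4 = 774 + 4 = 778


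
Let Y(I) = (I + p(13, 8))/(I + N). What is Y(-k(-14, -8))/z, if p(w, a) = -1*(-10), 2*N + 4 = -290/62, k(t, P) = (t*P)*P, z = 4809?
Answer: 18724/88618649 ≈ 0.00021129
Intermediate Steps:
k(t, P) = t*P**2 (k(t, P) = (P*t)*P = t*P**2)
N = -269/62 (N = -2 + (-290/62)/2 = -2 + (-290*1/62)/2 = -2 + (1/2)*(-145/31) = -2 - 145/62 = -269/62 ≈ -4.3387)
p(w, a) = 10
Y(I) = (10 + I)/(-269/62 + I) (Y(I) = (I + 10)/(I - 269/62) = (10 + I)/(-269/62 + I))
Y(-k(-14, -8))/z = (62*(10 - (-14)*(-8)**2)/(-269 + 62*(-(-14)*(-8)**2)))/4809 = (62*(10 - (-14)*64)/(-269 + 62*(-(-14)*64)))*(1/4809) = (62*(10 - 1*(-896))/(-269 + 62*(-1*(-896))))*(1/4809) = (62*(10 + 896)/(-269 + 62*896))*(1/4809) = (62*906/(-269 + 55552))*(1/4809) = (62*906/55283)*(1/4809) = (62*(1/55283)*906)*(1/4809) = (56172/55283)*(1/4809) = 18724/88618649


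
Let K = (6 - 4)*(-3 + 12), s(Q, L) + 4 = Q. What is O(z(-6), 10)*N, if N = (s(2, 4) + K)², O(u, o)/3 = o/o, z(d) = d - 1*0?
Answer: 768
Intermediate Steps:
s(Q, L) = -4 + Q
z(d) = d (z(d) = d + 0 = d)
K = 18 (K = 2*9 = 18)
O(u, o) = 3 (O(u, o) = 3*(o/o) = 3*1 = 3)
N = 256 (N = ((-4 + 2) + 18)² = (-2 + 18)² = 16² = 256)
O(z(-6), 10)*N = 3*256 = 768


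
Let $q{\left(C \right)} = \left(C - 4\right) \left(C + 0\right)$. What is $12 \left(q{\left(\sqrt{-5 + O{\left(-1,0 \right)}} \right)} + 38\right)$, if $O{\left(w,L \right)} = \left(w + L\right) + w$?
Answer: $372 - 48 i \sqrt{7} \approx 372.0 - 127.0 i$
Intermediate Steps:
$O{\left(w,L \right)} = L + 2 w$ ($O{\left(w,L \right)} = \left(L + w\right) + w = L + 2 w$)
$q{\left(C \right)} = C \left(-4 + C\right)$ ($q{\left(C \right)} = \left(-4 + C\right) C = C \left(-4 + C\right)$)
$12 \left(q{\left(\sqrt{-5 + O{\left(-1,0 \right)}} \right)} + 38\right) = 12 \left(\sqrt{-5 + \left(0 + 2 \left(-1\right)\right)} \left(-4 + \sqrt{-5 + \left(0 + 2 \left(-1\right)\right)}\right) + 38\right) = 12 \left(\sqrt{-5 + \left(0 - 2\right)} \left(-4 + \sqrt{-5 + \left(0 - 2\right)}\right) + 38\right) = 12 \left(\sqrt{-5 - 2} \left(-4 + \sqrt{-5 - 2}\right) + 38\right) = 12 \left(\sqrt{-7} \left(-4 + \sqrt{-7}\right) + 38\right) = 12 \left(i \sqrt{7} \left(-4 + i \sqrt{7}\right) + 38\right) = 12 \left(38 + i \sqrt{7} \left(-4 + i \sqrt{7}\right)\right) = 456 + 12 i \sqrt{7} \left(-4 + i \sqrt{7}\right)$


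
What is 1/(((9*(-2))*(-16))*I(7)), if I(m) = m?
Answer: 1/2016 ≈ 0.00049603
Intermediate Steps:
1/(((9*(-2))*(-16))*I(7)) = 1/(((9*(-2))*(-16))*7) = 1/(-18*(-16)*7) = 1/(288*7) = 1/2016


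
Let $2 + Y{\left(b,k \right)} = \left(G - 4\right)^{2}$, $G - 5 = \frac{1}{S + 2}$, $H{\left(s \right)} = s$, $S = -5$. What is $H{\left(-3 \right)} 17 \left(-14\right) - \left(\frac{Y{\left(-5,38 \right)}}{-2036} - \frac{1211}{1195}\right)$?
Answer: $\frac{7828380077}{10948590} \approx 715.01$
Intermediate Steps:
$G = \frac{14}{3}$ ($G = 5 + \frac{1}{-5 + 2} = 5 + \frac{1}{-3} = 5 - \frac{1}{3} = \frac{14}{3} \approx 4.6667$)
$Y{\left(b,k \right)} = - \frac{14}{9}$ ($Y{\left(b,k \right)} = -2 + \left(\frac{14}{3} - 4\right)^{2} = -2 + \left(\frac{2}{3}\right)^{2} = -2 + \frac{4}{9} = - \frac{14}{9}$)
$H{\left(-3 \right)} 17 \left(-14\right) - \left(\frac{Y{\left(-5,38 \right)}}{-2036} - \frac{1211}{1195}\right) = \left(-3\right) 17 \left(-14\right) - \left(- \frac{14}{9 \left(-2036\right)} - \frac{1211}{1195}\right) = \left(-51\right) \left(-14\right) - \left(\left(- \frac{14}{9}\right) \left(- \frac{1}{2036}\right) - \frac{1211}{1195}\right) = 714 - \left(\frac{7}{9162} - \frac{1211}{1195}\right) = 714 - - \frac{11086817}{10948590} = 714 + \frac{11086817}{10948590} = \frac{7828380077}{10948590}$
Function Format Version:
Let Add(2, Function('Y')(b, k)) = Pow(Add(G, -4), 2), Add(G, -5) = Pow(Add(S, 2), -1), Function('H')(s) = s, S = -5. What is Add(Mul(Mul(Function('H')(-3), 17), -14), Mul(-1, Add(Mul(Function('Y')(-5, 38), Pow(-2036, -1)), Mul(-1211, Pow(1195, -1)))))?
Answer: Rational(7828380077, 10948590) ≈ 715.01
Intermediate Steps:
G = Rational(14, 3) (G = Add(5, Pow(Add(-5, 2), -1)) = Add(5, Pow(-3, -1)) = Add(5, Rational(-1, 3)) = Rational(14, 3) ≈ 4.6667)
Function('Y')(b, k) = Rational(-14, 9) (Function('Y')(b, k) = Add(-2, Pow(Add(Rational(14, 3), -4), 2)) = Add(-2, Pow(Rational(2, 3), 2)) = Add(-2, Rational(4, 9)) = Rational(-14, 9))
Add(Mul(Mul(Function('H')(-3), 17), -14), Mul(-1, Add(Mul(Function('Y')(-5, 38), Pow(-2036, -1)), Mul(-1211, Pow(1195, -1))))) = Add(Mul(Mul(-3, 17), -14), Mul(-1, Add(Mul(Rational(-14, 9), Pow(-2036, -1)), Mul(-1211, Pow(1195, -1))))) = Add(Mul(-51, -14), Mul(-1, Add(Mul(Rational(-14, 9), Rational(-1, 2036)), Mul(-1211, Rational(1, 1195))))) = Add(714, Mul(-1, Add(Rational(7, 9162), Rational(-1211, 1195)))) = Add(714, Mul(-1, Rational(-11086817, 10948590))) = Add(714, Rational(11086817, 10948590)) = Rational(7828380077, 10948590)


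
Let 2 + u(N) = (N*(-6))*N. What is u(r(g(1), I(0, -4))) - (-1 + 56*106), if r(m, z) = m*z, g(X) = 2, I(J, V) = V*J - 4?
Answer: -6321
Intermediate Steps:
I(J, V) = -4 + J*V (I(J, V) = J*V - 4 = -4 + J*V)
u(N) = -2 - 6*N² (u(N) = -2 + (N*(-6))*N = -2 + (-6*N)*N = -2 - 6*N²)
u(r(g(1), I(0, -4))) - (-1 + 56*106) = (-2 - 6*4*(-4 + 0*(-4))²) - (-1 + 56*106) = (-2 - 6*4*(-4 + 0)²) - (-1 + 5936) = (-2 - 6*(2*(-4))²) - 1*5935 = (-2 - 6*(-8)²) - 5935 = (-2 - 6*64) - 5935 = (-2 - 384) - 5935 = -386 - 5935 = -6321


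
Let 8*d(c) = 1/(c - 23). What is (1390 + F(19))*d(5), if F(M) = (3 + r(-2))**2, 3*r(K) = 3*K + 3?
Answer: -697/72 ≈ -9.6806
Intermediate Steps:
r(K) = 1 + K (r(K) = (3*K + 3)/3 = (3 + 3*K)/3 = 1 + K)
F(M) = 4 (F(M) = (3 + (1 - 2))**2 = (3 - 1)**2 = 2**2 = 4)
d(c) = 1/(8*(-23 + c)) (d(c) = 1/(8*(c - 23)) = 1/(8*(-23 + c)))
(1390 + F(19))*d(5) = (1390 + 4)*(1/(8*(-23 + 5))) = 1394*((1/8)/(-18)) = 1394*((1/8)*(-1/18)) = 1394*(-1/144) = -697/72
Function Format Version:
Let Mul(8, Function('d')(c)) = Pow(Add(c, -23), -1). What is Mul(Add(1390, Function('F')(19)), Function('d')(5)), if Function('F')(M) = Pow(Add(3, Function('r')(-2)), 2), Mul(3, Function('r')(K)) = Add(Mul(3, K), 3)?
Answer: Rational(-697, 72) ≈ -9.6806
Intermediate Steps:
Function('r')(K) = Add(1, K) (Function('r')(K) = Mul(Rational(1, 3), Add(Mul(3, K), 3)) = Mul(Rational(1, 3), Add(3, Mul(3, K))) = Add(1, K))
Function('F')(M) = 4 (Function('F')(M) = Pow(Add(3, Add(1, -2)), 2) = Pow(Add(3, -1), 2) = Pow(2, 2) = 4)
Function('d')(c) = Mul(Rational(1, 8), Pow(Add(-23, c), -1)) (Function('d')(c) = Mul(Rational(1, 8), Pow(Add(c, -23), -1)) = Mul(Rational(1, 8), Pow(Add(-23, c), -1)))
Mul(Add(1390, Function('F')(19)), Function('d')(5)) = Mul(Add(1390, 4), Mul(Rational(1, 8), Pow(Add(-23, 5), -1))) = Mul(1394, Mul(Rational(1, 8), Pow(-18, -1))) = Mul(1394, Mul(Rational(1, 8), Rational(-1, 18))) = Mul(1394, Rational(-1, 144)) = Rational(-697, 72)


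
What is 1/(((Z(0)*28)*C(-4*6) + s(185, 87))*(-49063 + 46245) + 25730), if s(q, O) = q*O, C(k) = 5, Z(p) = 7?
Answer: -1/48091620 ≈ -2.0794e-8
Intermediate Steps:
s(q, O) = O*q
1/(((Z(0)*28)*C(-4*6) + s(185, 87))*(-49063 + 46245) + 25730) = 1/(((7*28)*5 + 87*185)*(-49063 + 46245) + 25730) = 1/((196*5 + 16095)*(-2818) + 25730) = 1/((980 + 16095)*(-2818) + 25730) = 1/(17075*(-2818) + 25730) = 1/(-48117350 + 25730) = 1/(-48091620) = -1/48091620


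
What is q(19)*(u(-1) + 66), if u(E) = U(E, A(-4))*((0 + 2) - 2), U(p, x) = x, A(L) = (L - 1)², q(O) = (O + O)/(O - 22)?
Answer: -836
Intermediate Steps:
q(O) = 2*O/(-22 + O) (q(O) = (2*O)/(-22 + O) = 2*O/(-22 + O))
A(L) = (-1 + L)²
u(E) = 0 (u(E) = (-1 - 4)²*((0 + 2) - 2) = (-5)²*(2 - 2) = 25*0 = 0)
q(19)*(u(-1) + 66) = (2*19/(-22 + 19))*(0 + 66) = (2*19/(-3))*66 = (2*19*(-⅓))*66 = -38/3*66 = -836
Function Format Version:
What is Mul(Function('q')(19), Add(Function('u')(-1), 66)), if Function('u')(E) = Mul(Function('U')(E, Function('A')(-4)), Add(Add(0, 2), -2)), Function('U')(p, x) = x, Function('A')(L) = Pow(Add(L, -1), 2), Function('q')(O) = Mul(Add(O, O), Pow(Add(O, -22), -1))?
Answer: -836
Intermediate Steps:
Function('q')(O) = Mul(2, O, Pow(Add(-22, O), -1)) (Function('q')(O) = Mul(Mul(2, O), Pow(Add(-22, O), -1)) = Mul(2, O, Pow(Add(-22, O), -1)))
Function('A')(L) = Pow(Add(-1, L), 2)
Function('u')(E) = 0 (Function('u')(E) = Mul(Pow(Add(-1, -4), 2), Add(Add(0, 2), -2)) = Mul(Pow(-5, 2), Add(2, -2)) = Mul(25, 0) = 0)
Mul(Function('q')(19), Add(Function('u')(-1), 66)) = Mul(Mul(2, 19, Pow(Add(-22, 19), -1)), Add(0, 66)) = Mul(Mul(2, 19, Pow(-3, -1)), 66) = Mul(Mul(2, 19, Rational(-1, 3)), 66) = Mul(Rational(-38, 3), 66) = -836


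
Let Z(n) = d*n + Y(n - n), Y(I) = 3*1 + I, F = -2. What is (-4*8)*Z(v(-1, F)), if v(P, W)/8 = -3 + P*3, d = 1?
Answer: 1440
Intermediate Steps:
Y(I) = 3 + I
v(P, W) = -24 + 24*P (v(P, W) = 8*(-3 + P*3) = 8*(-3 + 3*P) = -24 + 24*P)
Z(n) = 3 + n (Z(n) = 1*n + (3 + (n - n)) = n + (3 + 0) = n + 3 = 3 + n)
(-4*8)*Z(v(-1, F)) = (-4*8)*(3 + (-24 + 24*(-1))) = -32*(3 + (-24 - 24)) = -32*(3 - 48) = -32*(-45) = 1440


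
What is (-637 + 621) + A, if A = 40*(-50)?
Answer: -2016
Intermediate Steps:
A = -2000
(-637 + 621) + A = (-637 + 621) - 2000 = -16 - 2000 = -2016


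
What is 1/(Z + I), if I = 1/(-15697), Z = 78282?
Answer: 15697/1228792553 ≈ 1.2774e-5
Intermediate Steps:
I = -1/15697 ≈ -6.3706e-5
1/(Z + I) = 1/(78282 - 1/15697) = 1/(1228792553/15697) = 15697/1228792553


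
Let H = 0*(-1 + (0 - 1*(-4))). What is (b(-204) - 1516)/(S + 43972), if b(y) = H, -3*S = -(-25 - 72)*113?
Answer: -4548/120955 ≈ -0.037601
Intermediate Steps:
S = -10961/3 (S = -(-1)*(-25 - 72)*113/3 = -(-1)*(-97*113)/3 = -(-1)*(-10961)/3 = -⅓*10961 = -10961/3 ≈ -3653.7)
H = 0 (H = 0*(-1 + (0 + 4)) = 0*(-1 + 4) = 0*3 = 0)
b(y) = 0
(b(-204) - 1516)/(S + 43972) = (0 - 1516)/(-10961/3 + 43972) = -1516/120955/3 = -1516*3/120955 = -4548/120955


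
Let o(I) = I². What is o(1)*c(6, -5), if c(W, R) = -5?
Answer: -5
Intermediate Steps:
o(1)*c(6, -5) = 1²*(-5) = 1*(-5) = -5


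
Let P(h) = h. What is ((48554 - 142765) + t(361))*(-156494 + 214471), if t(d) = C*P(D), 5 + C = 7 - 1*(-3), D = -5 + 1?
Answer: -5463230687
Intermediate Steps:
D = -4
C = 5 (C = -5 + (7 - 1*(-3)) = -5 + (7 + 3) = -5 + 10 = 5)
t(d) = -20 (t(d) = 5*(-4) = -20)
((48554 - 142765) + t(361))*(-156494 + 214471) = ((48554 - 142765) - 20)*(-156494 + 214471) = (-94211 - 20)*57977 = -94231*57977 = -5463230687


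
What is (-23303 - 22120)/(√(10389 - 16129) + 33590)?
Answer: -152575857/112829384 + 45423*I*√1435/564146920 ≈ -1.3523 + 0.0030501*I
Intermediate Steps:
(-23303 - 22120)/(√(10389 - 16129) + 33590) = -45423/(√(-5740) + 33590) = -45423/(2*I*√1435 + 33590) = -45423/(33590 + 2*I*√1435)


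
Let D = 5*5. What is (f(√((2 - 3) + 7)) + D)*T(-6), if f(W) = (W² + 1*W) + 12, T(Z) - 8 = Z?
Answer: 86 + 2*√6 ≈ 90.899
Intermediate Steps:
T(Z) = 8 + Z
D = 25
f(W) = 12 + W + W² (f(W) = (W² + W) + 12 = (W + W²) + 12 = 12 + W + W²)
(f(√((2 - 3) + 7)) + D)*T(-6) = ((12 + √((2 - 3) + 7) + (√((2 - 3) + 7))²) + 25)*(8 - 6) = ((12 + √(-1 + 7) + (√(-1 + 7))²) + 25)*2 = ((12 + √6 + (√6)²) + 25)*2 = ((12 + √6 + 6) + 25)*2 = ((18 + √6) + 25)*2 = (43 + √6)*2 = 86 + 2*√6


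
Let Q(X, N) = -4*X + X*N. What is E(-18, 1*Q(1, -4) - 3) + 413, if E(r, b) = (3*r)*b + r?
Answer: 989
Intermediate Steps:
Q(X, N) = -4*X + N*X
E(r, b) = r + 3*b*r (E(r, b) = 3*b*r + r = r + 3*b*r)
E(-18, 1*Q(1, -4) - 3) + 413 = -18*(1 + 3*(1*(1*(-4 - 4)) - 3)) + 413 = -18*(1 + 3*(1*(1*(-8)) - 3)) + 413 = -18*(1 + 3*(1*(-8) - 3)) + 413 = -18*(1 + 3*(-8 - 3)) + 413 = -18*(1 + 3*(-11)) + 413 = -18*(1 - 33) + 413 = -18*(-32) + 413 = 576 + 413 = 989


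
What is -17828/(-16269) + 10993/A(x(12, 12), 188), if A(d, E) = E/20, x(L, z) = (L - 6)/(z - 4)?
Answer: 895063501/764643 ≈ 1170.6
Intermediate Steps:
x(L, z) = (-6 + L)/(-4 + z)
A(d, E) = E/20 (A(d, E) = E*(1/20) = E/20)
-17828/(-16269) + 10993/A(x(12, 12), 188) = -17828/(-16269) + 10993/(((1/20)*188)) = -17828*(-1/16269) + 10993/(47/5) = 17828/16269 + 10993*(5/47) = 17828/16269 + 54965/47 = 895063501/764643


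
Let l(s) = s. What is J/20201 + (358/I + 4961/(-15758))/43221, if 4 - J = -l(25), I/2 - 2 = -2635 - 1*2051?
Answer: 15331385353307/10740745141785452 ≈ 0.0014274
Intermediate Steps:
I = -9368 (I = 4 + 2*(-2635 - 1*2051) = 4 + 2*(-2635 - 2051) = 4 + 2*(-4686) = 4 - 9372 = -9368)
J = 29 (J = 4 - (-1)*25 = 4 - 1*(-25) = 4 + 25 = 29)
J/20201 + (358/I + 4961/(-15758))/43221 = 29/20201 + (358/(-9368) + 4961/(-15758))/43221 = 29*(1/20201) + (358*(-1/9368) + 4961*(-1/15758))*(1/43221) = 29/20201 + (-179/4684 - 4961/15758)*(1/43221) = 29/20201 - 13029003/36905236*1/43221 = 29/20201 - 4343001/531693735052 = 15331385353307/10740745141785452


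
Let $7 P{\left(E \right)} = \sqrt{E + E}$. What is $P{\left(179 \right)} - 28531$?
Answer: $-28531 + \frac{\sqrt{358}}{7} \approx -28528.0$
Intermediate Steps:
$P{\left(E \right)} = \frac{\sqrt{2} \sqrt{E}}{7}$ ($P{\left(E \right)} = \frac{\sqrt{E + E}}{7} = \frac{\sqrt{2 E}}{7} = \frac{\sqrt{2} \sqrt{E}}{7}$)
$P{\left(179 \right)} - 28531 = \frac{\sqrt{2} \sqrt{179}}{7} - 28531 = \frac{\sqrt{358}}{7} - 28531 = -28531 + \frac{\sqrt{358}}{7}$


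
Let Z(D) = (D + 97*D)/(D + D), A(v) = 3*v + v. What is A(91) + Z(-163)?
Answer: 413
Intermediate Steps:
A(v) = 4*v
Z(D) = 49 (Z(D) = (98*D)/((2*D)) = (98*D)*(1/(2*D)) = 49)
A(91) + Z(-163) = 4*91 + 49 = 364 + 49 = 413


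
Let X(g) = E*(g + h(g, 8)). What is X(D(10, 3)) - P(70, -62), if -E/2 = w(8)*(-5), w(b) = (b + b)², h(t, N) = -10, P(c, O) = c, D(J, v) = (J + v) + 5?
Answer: 20410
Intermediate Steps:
D(J, v) = 5 + J + v
w(b) = 4*b² (w(b) = (2*b)² = 4*b²)
E = 2560 (E = -2*4*8²*(-5) = -2*4*64*(-5) = -512*(-5) = -2*(-1280) = 2560)
X(g) = -25600 + 2560*g (X(g) = 2560*(g - 10) = 2560*(-10 + g) = -25600 + 2560*g)
X(D(10, 3)) - P(70, -62) = (-25600 + 2560*(5 + 10 + 3)) - 1*70 = (-25600 + 2560*18) - 70 = (-25600 + 46080) - 70 = 20480 - 70 = 20410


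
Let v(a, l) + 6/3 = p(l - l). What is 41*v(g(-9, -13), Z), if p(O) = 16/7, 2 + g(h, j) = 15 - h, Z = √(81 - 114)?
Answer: 82/7 ≈ 11.714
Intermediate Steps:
Z = I*√33 (Z = √(-33) = I*√33 ≈ 5.7446*I)
g(h, j) = 13 - h (g(h, j) = -2 + (15 - h) = 13 - h)
p(O) = 16/7 (p(O) = 16*(⅐) = 16/7)
v(a, l) = 2/7 (v(a, l) = -2 + 16/7 = 2/7)
41*v(g(-9, -13), Z) = 41*(2/7) = 82/7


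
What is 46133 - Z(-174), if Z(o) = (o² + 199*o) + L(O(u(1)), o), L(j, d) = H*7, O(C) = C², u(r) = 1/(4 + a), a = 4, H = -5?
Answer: 50518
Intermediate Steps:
u(r) = ⅛ (u(r) = 1/(4 + 4) = 1/8 = ⅛)
L(j, d) = -35 (L(j, d) = -5*7 = -35)
Z(o) = -35 + o² + 199*o (Z(o) = (o² + 199*o) - 35 = -35 + o² + 199*o)
46133 - Z(-174) = 46133 - (-35 + (-174)² + 199*(-174)) = 46133 - (-35 + 30276 - 34626) = 46133 - 1*(-4385) = 46133 + 4385 = 50518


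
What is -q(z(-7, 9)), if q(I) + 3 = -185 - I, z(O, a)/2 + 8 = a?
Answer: 190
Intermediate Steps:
z(O, a) = -16 + 2*a
q(I) = -188 - I (q(I) = -3 + (-185 - I) = -188 - I)
-q(z(-7, 9)) = -(-188 - (-16 + 2*9)) = -(-188 - (-16 + 18)) = -(-188 - 1*2) = -(-188 - 2) = -1*(-190) = 190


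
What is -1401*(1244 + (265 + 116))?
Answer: -2276625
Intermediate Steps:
-1401*(1244 + (265 + 116)) = -1401*(1244 + 381) = -1401*1625 = -2276625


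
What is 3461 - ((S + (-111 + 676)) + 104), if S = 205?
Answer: 2587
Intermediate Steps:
3461 - ((S + (-111 + 676)) + 104) = 3461 - ((205 + (-111 + 676)) + 104) = 3461 - ((205 + 565) + 104) = 3461 - (770 + 104) = 3461 - 1*874 = 3461 - 874 = 2587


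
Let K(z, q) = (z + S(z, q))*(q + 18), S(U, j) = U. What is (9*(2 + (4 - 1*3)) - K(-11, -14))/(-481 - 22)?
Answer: -115/503 ≈ -0.22863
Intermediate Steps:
K(z, q) = 2*z*(18 + q) (K(z, q) = (z + z)*(q + 18) = (2*z)*(18 + q) = 2*z*(18 + q))
(9*(2 + (4 - 1*3)) - K(-11, -14))/(-481 - 22) = (9*(2 + (4 - 1*3)) - 2*(-11)*(18 - 14))/(-481 - 22) = (9*(2 + (4 - 3)) - 2*(-11)*4)/(-503) = (9*(2 + 1) - 1*(-88))*(-1/503) = (9*3 + 88)*(-1/503) = (27 + 88)*(-1/503) = 115*(-1/503) = -115/503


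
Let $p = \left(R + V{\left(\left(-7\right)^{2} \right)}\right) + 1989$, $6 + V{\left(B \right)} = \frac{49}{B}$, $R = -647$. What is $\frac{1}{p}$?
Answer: $\frac{1}{1337} \approx 0.00074794$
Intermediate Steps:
$V{\left(B \right)} = -6 + \frac{49}{B}$
$p = 1337$ ($p = \left(-647 - \left(6 - \frac{49}{\left(-7\right)^{2}}\right)\right) + 1989 = \left(-647 - \left(6 - \frac{49}{49}\right)\right) + 1989 = \left(-647 + \left(-6 + 49 \cdot \frac{1}{49}\right)\right) + 1989 = \left(-647 + \left(-6 + 1\right)\right) + 1989 = \left(-647 - 5\right) + 1989 = -652 + 1989 = 1337$)
$\frac{1}{p} = \frac{1}{1337}$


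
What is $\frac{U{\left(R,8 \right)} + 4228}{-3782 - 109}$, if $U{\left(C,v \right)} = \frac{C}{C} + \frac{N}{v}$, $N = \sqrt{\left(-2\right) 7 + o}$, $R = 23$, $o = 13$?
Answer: $- \frac{4229}{3891} - \frac{i}{31128} \approx -1.0869 - 3.2125 \cdot 10^{-5} i$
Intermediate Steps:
$N = i$ ($N = \sqrt{\left(-2\right) 7 + 13} = \sqrt{-14 + 13} = \sqrt{-1} = i \approx 1.0 i$)
$U{\left(C,v \right)} = 1 + \frac{i}{v}$ ($U{\left(C,v \right)} = \frac{C}{C} + \frac{i}{v} = 1 + \frac{i}{v}$)
$\frac{U{\left(R,8 \right)} + 4228}{-3782 - 109} = \frac{\frac{i + 8}{8} + 4228}{-3782 - 109} = \frac{\frac{8 + i}{8} + 4228}{-3891} = \left(\left(1 + \frac{i}{8}\right) + 4228\right) \left(- \frac{1}{3891}\right) = \left(4229 + \frac{i}{8}\right) \left(- \frac{1}{3891}\right) = - \frac{4229}{3891} - \frac{i}{31128}$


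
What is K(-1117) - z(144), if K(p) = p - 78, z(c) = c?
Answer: -1339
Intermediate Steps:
K(p) = -78 + p
K(-1117) - z(144) = (-78 - 1117) - 1*144 = -1195 - 144 = -1339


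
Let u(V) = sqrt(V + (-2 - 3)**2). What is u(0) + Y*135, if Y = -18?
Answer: -2425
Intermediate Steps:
u(V) = sqrt(25 + V) (u(V) = sqrt(V + (-5)**2) = sqrt(V + 25) = sqrt(25 + V))
u(0) + Y*135 = sqrt(25 + 0) - 18*135 = sqrt(25) - 2430 = 5 - 2430 = -2425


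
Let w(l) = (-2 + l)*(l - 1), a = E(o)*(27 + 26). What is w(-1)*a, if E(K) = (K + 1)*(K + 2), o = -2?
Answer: 0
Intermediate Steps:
E(K) = (1 + K)*(2 + K)
a = 0 (a = (2 + (-2)² + 3*(-2))*(27 + 26) = (2 + 4 - 6)*53 = 0*53 = 0)
w(l) = (-1 + l)*(-2 + l) (w(l) = (-2 + l)*(-1 + l) = (-1 + l)*(-2 + l))
w(-1)*a = (2 + (-1)² - 3*(-1))*0 = (2 + 1 + 3)*0 = 6*0 = 0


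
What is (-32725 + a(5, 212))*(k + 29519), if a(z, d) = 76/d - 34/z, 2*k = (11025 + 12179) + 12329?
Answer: -410146483036/265 ≈ -1.5477e+9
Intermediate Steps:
k = 35533/2 (k = ((11025 + 12179) + 12329)/2 = (23204 + 12329)/2 = (1/2)*35533 = 35533/2 ≈ 17767.)
a(z, d) = -34/z + 76/d
(-32725 + a(5, 212))*(k + 29519) = (-32725 + (-34/5 + 76/212))*(35533/2 + 29519) = (-32725 + (-34*1/5 + 76*(1/212)))*(94571/2) = (-32725 + (-34/5 + 19/53))*(94571/2) = (-32725 - 1707/265)*(94571/2) = -8673832/265*94571/2 = -410146483036/265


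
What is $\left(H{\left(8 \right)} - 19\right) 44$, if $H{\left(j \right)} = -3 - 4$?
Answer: $-1144$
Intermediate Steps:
$H{\left(j \right)} = -7$
$\left(H{\left(8 \right)} - 19\right) 44 = \left(-7 - 19\right) 44 = \left(-26\right) 44 = -1144$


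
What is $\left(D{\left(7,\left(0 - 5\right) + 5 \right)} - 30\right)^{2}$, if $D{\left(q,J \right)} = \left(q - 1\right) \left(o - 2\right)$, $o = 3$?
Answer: $576$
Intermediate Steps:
$D{\left(q,J \right)} = -1 + q$ ($D{\left(q,J \right)} = \left(q - 1\right) \left(3 - 2\right) = \left(-1 + q\right) 1 = -1 + q$)
$\left(D{\left(7,\left(0 - 5\right) + 5 \right)} - 30\right)^{2} = \left(\left(-1 + 7\right) - 30\right)^{2} = \left(6 - 30\right)^{2} = \left(-24\right)^{2} = 576$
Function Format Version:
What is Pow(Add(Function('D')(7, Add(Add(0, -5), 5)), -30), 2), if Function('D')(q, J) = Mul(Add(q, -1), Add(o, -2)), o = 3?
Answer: 576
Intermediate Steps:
Function('D')(q, J) = Add(-1, q) (Function('D')(q, J) = Mul(Add(q, -1), Add(3, -2)) = Mul(Add(-1, q), 1) = Add(-1, q))
Pow(Add(Function('D')(7, Add(Add(0, -5), 5)), -30), 2) = Pow(Add(Add(-1, 7), -30), 2) = Pow(Add(6, -30), 2) = Pow(-24, 2) = 576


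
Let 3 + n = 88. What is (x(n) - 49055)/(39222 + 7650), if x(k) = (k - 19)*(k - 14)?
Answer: -44369/46872 ≈ -0.94660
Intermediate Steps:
n = 85 (n = -3 + 88 = 85)
x(k) = (-19 + k)*(-14 + k)
(x(n) - 49055)/(39222 + 7650) = ((266 + 85² - 33*85) - 49055)/(39222 + 7650) = ((266 + 7225 - 2805) - 49055)/46872 = (4686 - 49055)*(1/46872) = -44369*1/46872 = -44369/46872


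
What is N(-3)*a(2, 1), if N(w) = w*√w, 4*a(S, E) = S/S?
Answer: -3*I*√3/4 ≈ -1.299*I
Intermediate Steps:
a(S, E) = ¼ (a(S, E) = (S/S)/4 = (¼)*1 = ¼)
N(w) = w^(3/2)
N(-3)*a(2, 1) = (-3)^(3/2)*(¼) = -3*I*√3*(¼) = -3*I*√3/4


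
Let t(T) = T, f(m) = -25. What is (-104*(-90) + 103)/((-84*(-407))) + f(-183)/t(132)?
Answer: 249/2849 ≈ 0.087399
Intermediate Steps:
(-104*(-90) + 103)/((-84*(-407))) + f(-183)/t(132) = (-104*(-90) + 103)/((-84*(-407))) - 25/132 = (9360 + 103)/34188 - 25*1/132 = 9463*(1/34188) - 25/132 = 9463/34188 - 25/132 = 249/2849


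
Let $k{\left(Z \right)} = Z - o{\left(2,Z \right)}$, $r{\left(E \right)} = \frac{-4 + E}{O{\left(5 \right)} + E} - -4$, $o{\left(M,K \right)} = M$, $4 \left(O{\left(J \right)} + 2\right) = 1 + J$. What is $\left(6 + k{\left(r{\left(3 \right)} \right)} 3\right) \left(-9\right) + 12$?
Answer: $- \frac{426}{5} \approx -85.2$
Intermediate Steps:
$O{\left(J \right)} = - \frac{7}{4} + \frac{J}{4}$ ($O{\left(J \right)} = -2 + \frac{1 + J}{4} = -2 + \left(\frac{1}{4} + \frac{J}{4}\right) = - \frac{7}{4} + \frac{J}{4}$)
$r{\left(E \right)} = 4 + \frac{-4 + E}{- \frac{1}{2} + E}$ ($r{\left(E \right)} = \frac{-4 + E}{\left(- \frac{7}{4} + \frac{1}{4} \cdot 5\right) + E} - -4 = \frac{-4 + E}{\left(- \frac{7}{4} + \frac{5}{4}\right) + E} + 4 = \frac{-4 + E}{- \frac{1}{2} + E} + 4 = 4 + \frac{-4 + E}{- \frac{1}{2} + E}$)
$k{\left(Z \right)} = -2 + Z$ ($k{\left(Z \right)} = Z - 2 = -2 + Z$)
$\left(6 + k{\left(r{\left(3 \right)} \right)} 3\right) \left(-9\right) + 12 = \left(6 + \left(-2 + \frac{2 \left(-6 + 5 \cdot 3\right)}{-1 + 2 \cdot 3}\right) 3\right) \left(-9\right) + 12 = \left(6 + \left(-2 + \frac{2 \left(-6 + 15\right)}{-1 + 6}\right) 3\right) \left(-9\right) + 12 = \left(6 + \left(-2 + 2 \cdot \frac{1}{5} \cdot 9\right) 3\right) \left(-9\right) + 12 = \left(6 + \left(-2 + \frac{18}{5}\right) 3\right) \left(-9\right) + 12 = \left(6 + \frac{8}{5} \cdot 3\right) \left(-9\right) + 12 = \left(6 + \frac{24}{5}\right) \left(-9\right) + 12 = \frac{54}{5} \left(-9\right) + 12 = - \frac{486}{5} + 12 = - \frac{426}{5}$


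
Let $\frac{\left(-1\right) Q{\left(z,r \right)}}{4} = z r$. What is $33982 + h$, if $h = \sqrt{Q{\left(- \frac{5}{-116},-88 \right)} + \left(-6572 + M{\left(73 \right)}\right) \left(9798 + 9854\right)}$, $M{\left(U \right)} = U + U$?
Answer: $33982 + \frac{4 i \sqrt{6637788917}}{29} \approx 33982.0 + 11238.0 i$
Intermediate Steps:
$M{\left(U \right)} = 2 U$
$Q{\left(z,r \right)} = - 4 r z$ ($Q{\left(z,r \right)} = - 4 z r = - 4 r z$)
$h = \frac{4 i \sqrt{6637788917}}{29}$ ($h = \sqrt{\left(-4\right) \left(-88\right) \left(- \frac{5}{-116}\right) + \left(-6572 + 2 \cdot 73\right) \left(9798 + 9854\right)} = \sqrt{\left(-4\right) \left(-88\right) \left(\left(-5\right) \left(- \frac{1}{116}\right)\right) + \left(-6572 + 146\right) 19652} = \sqrt{\left(-4\right) \left(-88\right) \frac{5}{116} - 126283752} = \sqrt{\frac{440}{29} - 126283752} = \sqrt{- \frac{3662228368}{29}} = \frac{4 i \sqrt{6637788917}}{29} \approx 11238.0 i$)
$33982 + h = 33982 + \frac{4 i \sqrt{6637788917}}{29}$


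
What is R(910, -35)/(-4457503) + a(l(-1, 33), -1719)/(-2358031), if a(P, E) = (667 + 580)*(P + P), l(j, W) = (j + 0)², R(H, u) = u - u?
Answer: -2494/2358031 ≈ -0.0010577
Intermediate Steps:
R(H, u) = 0
l(j, W) = j²
a(P, E) = 2494*P (a(P, E) = 1247*(2*P) = 2494*P)
R(910, -35)/(-4457503) + a(l(-1, 33), -1719)/(-2358031) = 0/(-4457503) + (2494*(-1)²)/(-2358031) = 0*(-1/4457503) + (2494*1)*(-1/2358031) = 0 + 2494*(-1/2358031) = 0 - 2494/2358031 = -2494/2358031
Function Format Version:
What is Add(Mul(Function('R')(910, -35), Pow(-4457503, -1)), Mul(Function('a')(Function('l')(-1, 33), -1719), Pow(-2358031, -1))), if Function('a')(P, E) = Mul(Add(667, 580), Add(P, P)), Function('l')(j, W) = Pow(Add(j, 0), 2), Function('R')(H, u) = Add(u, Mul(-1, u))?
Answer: Rational(-2494, 2358031) ≈ -0.0010577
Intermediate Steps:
Function('R')(H, u) = 0
Function('l')(j, W) = Pow(j, 2)
Function('a')(P, E) = Mul(2494, P) (Function('a')(P, E) = Mul(1247, Mul(2, P)) = Mul(2494, P))
Add(Mul(Function('R')(910, -35), Pow(-4457503, -1)), Mul(Function('a')(Function('l')(-1, 33), -1719), Pow(-2358031, -1))) = Add(Mul(0, Pow(-4457503, -1)), Mul(Mul(2494, Pow(-1, 2)), Pow(-2358031, -1))) = Add(Mul(0, Rational(-1, 4457503)), Mul(Mul(2494, 1), Rational(-1, 2358031))) = Add(0, Mul(2494, Rational(-1, 2358031))) = Add(0, Rational(-2494, 2358031)) = Rational(-2494, 2358031)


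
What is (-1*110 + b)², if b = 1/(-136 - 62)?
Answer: 474411961/39204 ≈ 12101.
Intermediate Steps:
b = -1/198 (b = 1/(-198) = -1/198 ≈ -0.0050505)
(-1*110 + b)² = (-1*110 - 1/198)² = (-110 - 1/198)² = (-21781/198)² = 474411961/39204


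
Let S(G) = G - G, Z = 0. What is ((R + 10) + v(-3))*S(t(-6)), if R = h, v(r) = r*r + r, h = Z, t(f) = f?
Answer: 0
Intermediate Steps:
h = 0
v(r) = r + r² (v(r) = r² + r = r + r²)
R = 0
S(G) = 0
((R + 10) + v(-3))*S(t(-6)) = ((0 + 10) - 3*(1 - 3))*0 = (10 - 3*(-2))*0 = (10 + 6)*0 = 16*0 = 0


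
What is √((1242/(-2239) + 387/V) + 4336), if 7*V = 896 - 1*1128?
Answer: √291666537025246/259724 ≈ 65.755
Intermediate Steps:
V = -232/7 (V = (896 - 1*1128)/7 = (896 - 1128)/7 = (⅐)*(-232) = -232/7 ≈ -33.143)
√((1242/(-2239) + 387/V) + 4336) = √((1242/(-2239) + 387/(-232/7)) + 4336) = √((1242*(-1/2239) + 387*(-7/232)) + 4336) = √((-1242/2239 - 2709/232) + 4336) = √(-6353595/519448 + 4336) = √(2245972933/519448) = √291666537025246/259724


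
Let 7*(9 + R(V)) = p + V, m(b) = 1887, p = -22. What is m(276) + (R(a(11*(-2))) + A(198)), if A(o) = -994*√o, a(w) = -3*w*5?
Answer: 1922 - 2982*√22 ≈ -12065.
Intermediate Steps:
a(w) = -15*w
R(V) = -85/7 + V/7 (R(V) = -9 + (-22 + V)/7 = -9 + (-22/7 + V/7) = -85/7 + V/7)
m(276) + (R(a(11*(-2))) + A(198)) = 1887 + ((-85/7 + (-165*(-2))/7) - 2982*√22) = 1887 + ((-85/7 + (-15*(-22))/7) - 2982*√22) = 1887 + ((-85/7 + (⅐)*330) - 2982*√22) = 1887 + ((-85/7 + 330/7) - 2982*√22) = 1887 + (35 - 2982*√22) = 1922 - 2982*√22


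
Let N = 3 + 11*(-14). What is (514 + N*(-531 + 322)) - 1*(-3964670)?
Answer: 3996743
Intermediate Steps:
N = -151 (N = 3 - 154 = -151)
(514 + N*(-531 + 322)) - 1*(-3964670) = (514 - 151*(-531 + 322)) - 1*(-3964670) = (514 - 151*(-209)) + 3964670 = (514 + 31559) + 3964670 = 32073 + 3964670 = 3996743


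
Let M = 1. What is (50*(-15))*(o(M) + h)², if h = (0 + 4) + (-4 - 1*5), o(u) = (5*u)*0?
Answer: -18750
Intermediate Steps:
o(u) = 0
h = -5 (h = 4 + (-4 - 5) = 4 - 9 = -5)
(50*(-15))*(o(M) + h)² = (50*(-15))*(0 - 5)² = -750*(-5)² = -750*25 = -18750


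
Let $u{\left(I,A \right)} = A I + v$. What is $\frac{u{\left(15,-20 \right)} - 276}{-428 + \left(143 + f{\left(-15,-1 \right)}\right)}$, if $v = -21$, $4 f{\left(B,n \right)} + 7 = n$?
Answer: $\frac{597}{287} \approx 2.0801$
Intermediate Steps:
$f{\left(B,n \right)} = - \frac{7}{4} + \frac{n}{4}$
$u{\left(I,A \right)} = -21 + A I$ ($u{\left(I,A \right)} = A I - 21 = -21 + A I$)
$\frac{u{\left(15,-20 \right)} - 276}{-428 + \left(143 + f{\left(-15,-1 \right)}\right)} = \frac{\left(-21 - 300\right) - 276}{-428 + \left(143 + \left(- \frac{7}{4} + \frac{1}{4} \left(-1\right)\right)\right)} = \frac{\left(-21 - 300\right) - 276}{-428 + \left(143 - 2\right)} = \frac{-321 - 276}{-428 + \left(143 - 2\right)} = - \frac{597}{-428 + 141} = - \frac{597}{-287} = \left(-597\right) \left(- \frac{1}{287}\right) = \frac{597}{287}$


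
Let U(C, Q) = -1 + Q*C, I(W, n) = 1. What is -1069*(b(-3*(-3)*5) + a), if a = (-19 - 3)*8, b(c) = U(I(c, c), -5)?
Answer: 194558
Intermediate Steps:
U(C, Q) = -1 + C*Q
b(c) = -6 (b(c) = -1 + 1*(-5) = -1 - 5 = -6)
a = -176 (a = -22*8 = -176)
-1069*(b(-3*(-3)*5) + a) = -1069*(-6 - 176) = -1069*(-182) = 194558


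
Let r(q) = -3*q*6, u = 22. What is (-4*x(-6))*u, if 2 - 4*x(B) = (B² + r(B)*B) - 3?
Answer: -13574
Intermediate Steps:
r(q) = -18*q
x(B) = 5/4 + 17*B²/4 (x(B) = ½ - ((B² + (-18*B)*B) - 3)/4 = ½ - ((B² - 18*B²) - 3)/4 = ½ - (-17*B² - 3)/4 = ½ - (-3 - 17*B²)/4 = ½ + (¾ + 17*B²/4) = 5/4 + 17*B²/4)
(-4*x(-6))*u = -4*(5/4 + (17/4)*(-6)²)*22 = -4*(5/4 + (17/4)*36)*22 = -4*(5/4 + 153)*22 = -4*617/4*22 = -617*22 = -13574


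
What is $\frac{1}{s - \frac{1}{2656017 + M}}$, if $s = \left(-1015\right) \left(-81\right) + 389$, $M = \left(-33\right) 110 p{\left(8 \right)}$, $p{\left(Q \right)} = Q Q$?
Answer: $\frac{2423697}{200207066987} \approx 1.2106 \cdot 10^{-5}$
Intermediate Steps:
$p{\left(Q \right)} = Q^{2}$
$M = -232320$ ($M = \left(-33\right) 110 \cdot 8^{2} = \left(-3630\right) 64 = -232320$)
$s = 82604$ ($s = 82215 + 389 = 82604$)
$\frac{1}{s - \frac{1}{2656017 + M}} = \frac{1}{82604 - \frac{1}{2656017 - 232320}} = \frac{1}{82604 - \frac{1}{2423697}} = \frac{1}{\frac{200207066987}{2423697}} = \frac{2423697}{200207066987}$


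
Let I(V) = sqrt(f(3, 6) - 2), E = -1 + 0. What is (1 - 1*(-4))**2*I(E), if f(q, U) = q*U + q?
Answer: 25*sqrt(19) ≈ 108.97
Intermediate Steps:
f(q, U) = q + U*q (f(q, U) = U*q + q = q + U*q)
E = -1
I(V) = sqrt(19) (I(V) = sqrt(3*(1 + 6) - 2) = sqrt(3*7 - 2) = sqrt(21 - 2) = sqrt(19))
(1 - 1*(-4))**2*I(E) = (1 - 1*(-4))**2*sqrt(19) = (1 + 4)**2*sqrt(19) = 5**2*sqrt(19) = 25*sqrt(19)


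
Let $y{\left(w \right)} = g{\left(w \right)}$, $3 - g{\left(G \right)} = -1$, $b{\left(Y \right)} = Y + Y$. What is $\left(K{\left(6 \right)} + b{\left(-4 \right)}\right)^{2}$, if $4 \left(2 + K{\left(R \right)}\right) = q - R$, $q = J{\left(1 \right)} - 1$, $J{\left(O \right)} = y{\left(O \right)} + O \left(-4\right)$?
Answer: $\frac{2209}{16} \approx 138.06$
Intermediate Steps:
$b{\left(Y \right)} = 2 Y$
$g{\left(G \right)} = 4$ ($g{\left(G \right)} = 3 - -1 = 3 + 1 = 4$)
$y{\left(w \right)} = 4$
$J{\left(O \right)} = 4 - 4 O$ ($J{\left(O \right)} = 4 + O \left(-4\right) = 4 - 4 O$)
$q = -1$ ($q = \left(4 - 4\right) - 1 = 0 - 1 = -1$)
$K{\left(R \right)} = - \frac{9}{4} - \frac{R}{4}$ ($K{\left(R \right)} = -2 + \frac{-1 - R}{4} = -2 - \left(\frac{1}{4} + \frac{R}{4}\right) = - \frac{9}{4} - \frac{R}{4}$)
$\left(K{\left(6 \right)} + b{\left(-4 \right)}\right)^{2} = \left(\left(- \frac{9}{4} - \frac{3}{2}\right) + 2 \left(-4\right)\right)^{2} = \left(\left(- \frac{9}{4} - \frac{3}{2}\right) - 8\right)^{2} = \left(- \frac{15}{4} - 8\right)^{2} = \left(- \frac{47}{4}\right)^{2} = \frac{2209}{16}$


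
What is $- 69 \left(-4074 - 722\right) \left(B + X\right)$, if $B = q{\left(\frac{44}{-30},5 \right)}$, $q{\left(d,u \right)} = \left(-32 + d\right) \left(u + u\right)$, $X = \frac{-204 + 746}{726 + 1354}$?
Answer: $- \frac{28772380219}{260} \approx -1.1066 \cdot 10^{8}$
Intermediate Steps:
$X = \frac{271}{1040}$ ($X = \frac{542}{2080} = 542 \cdot \frac{1}{2080} = \frac{271}{1040} \approx 0.26058$)
$q{\left(d,u \right)} = 2 u \left(-32 + d\right)$ ($q{\left(d,u \right)} = \left(-32 + d\right) 2 u = 2 u \left(-32 + d\right)$)
$B = - \frac{1004}{3}$ ($B = 2 \cdot 5 \left(-32 + \frac{44}{-30}\right) = 2 \cdot 5 \left(-32 + 44 \left(- \frac{1}{30}\right)\right) = 2 \cdot 5 \left(-32 - \frac{22}{15}\right) = 2 \cdot 5 \left(- \frac{502}{15}\right) = - \frac{1004}{3} \approx -334.67$)
$- 69 \left(-4074 - 722\right) \left(B + X\right) = - 69 \left(-4074 - 722\right) \left(- \frac{1004}{3} + \frac{271}{1040}\right) = - 69 \left(\left(-4796\right) \left(- \frac{1043347}{3120}\right)\right) = \left(-69\right) \frac{1250973053}{780} = - \frac{28772380219}{260}$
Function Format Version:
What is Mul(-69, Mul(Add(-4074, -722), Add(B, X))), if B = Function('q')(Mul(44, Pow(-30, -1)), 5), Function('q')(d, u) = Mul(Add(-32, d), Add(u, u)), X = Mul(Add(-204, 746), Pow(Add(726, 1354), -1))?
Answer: Rational(-28772380219, 260) ≈ -1.1066e+8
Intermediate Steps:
X = Rational(271, 1040) (X = Mul(542, Pow(2080, -1)) = Mul(542, Rational(1, 2080)) = Rational(271, 1040) ≈ 0.26058)
Function('q')(d, u) = Mul(2, u, Add(-32, d)) (Function('q')(d, u) = Mul(Add(-32, d), Mul(2, u)) = Mul(2, u, Add(-32, d)))
B = Rational(-1004, 3) (B = Mul(2, 5, Add(-32, Mul(44, Pow(-30, -1)))) = Mul(2, 5, Add(-32, Mul(44, Rational(-1, 30)))) = Mul(2, 5, Add(-32, Rational(-22, 15))) = Mul(2, 5, Rational(-502, 15)) = Rational(-1004, 3) ≈ -334.67)
Mul(-69, Mul(Add(-4074, -722), Add(B, X))) = Mul(-69, Mul(Add(-4074, -722), Add(Rational(-1004, 3), Rational(271, 1040)))) = Mul(-69, Mul(-4796, Rational(-1043347, 3120))) = Mul(-69, Rational(1250973053, 780)) = Rational(-28772380219, 260)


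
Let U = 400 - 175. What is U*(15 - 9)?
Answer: 1350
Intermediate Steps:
U = 225
U*(15 - 9) = 225*(15 - 9) = 225*6 = 1350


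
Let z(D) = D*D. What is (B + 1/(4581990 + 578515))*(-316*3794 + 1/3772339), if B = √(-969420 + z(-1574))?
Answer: -904534463291/3893434854239 - 9045344632910*√377014/3772339 ≈ -1.4723e+9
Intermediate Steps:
z(D) = D²
B = 2*√377014 (B = √(-969420 + (-1574)²) = √(-969420 + 2477476) = √1508056 = 2*√377014 ≈ 1228.0)
(B + 1/(4581990 + 578515))*(-316*3794 + 1/3772339) = (2*√377014 + 1/(4581990 + 578515))*(-316*3794 + 1/3772339) = (2*√377014 + 1/5160505)*(-1198904 + 1/3772339) = (2*√377014 + 1/5160505)*(-4522672316455/3772339) = (1/5160505 + 2*√377014)*(-4522672316455/3772339) = -904534463291/3893434854239 - 9045344632910*√377014/3772339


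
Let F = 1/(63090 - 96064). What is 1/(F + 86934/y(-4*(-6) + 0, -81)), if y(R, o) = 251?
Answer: 8276474/2866561465 ≈ 0.0028872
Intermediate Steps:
F = -1/32974 (F = 1/(-32974) = -1/32974 ≈ -3.0327e-5)
1/(F + 86934/y(-4*(-6) + 0, -81)) = 1/(-1/32974 + 86934/251) = 1/(2866561465/8276474) = 8276474/2866561465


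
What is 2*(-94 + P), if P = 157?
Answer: 126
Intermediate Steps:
2*(-94 + P) = 2*(-94 + 157) = 2*63 = 126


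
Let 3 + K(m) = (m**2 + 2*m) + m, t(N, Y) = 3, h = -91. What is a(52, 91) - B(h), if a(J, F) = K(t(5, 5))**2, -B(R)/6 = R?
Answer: -321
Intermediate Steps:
B(R) = -6*R
K(m) = -3 + m**2 + 3*m (K(m) = -3 + ((m**2 + 2*m) + m) = -3 + (m**2 + 3*m) = -3 + m**2 + 3*m)
a(J, F) = 225 (a(J, F) = (-3 + 3**2 + 3*3)**2 = (-3 + 9 + 9)**2 = 15**2 = 225)
a(52, 91) - B(h) = 225 - (-6)*(-91) = 225 - 1*546 = 225 - 546 = -321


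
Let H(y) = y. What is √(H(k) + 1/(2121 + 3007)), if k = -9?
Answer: I*√59165582/2564 ≈ 3.0*I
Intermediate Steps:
√(H(k) + 1/(2121 + 3007)) = √(-9 + 1/(2121 + 3007)) = √(-9 + 1/5128) = √(-46151/5128) = I*√59165582/2564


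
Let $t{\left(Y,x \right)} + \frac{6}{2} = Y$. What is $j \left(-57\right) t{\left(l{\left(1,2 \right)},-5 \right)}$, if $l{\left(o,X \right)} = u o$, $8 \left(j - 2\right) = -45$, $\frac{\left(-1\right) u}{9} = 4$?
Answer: $- \frac{64467}{8} \approx -8058.4$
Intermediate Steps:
$u = -36$ ($u = \left(-9\right) 4 = -36$)
$j = - \frac{29}{8}$ ($j = 2 + \frac{1}{8} \left(-45\right) = 2 - \frac{45}{8} = - \frac{29}{8} \approx -3.625$)
$l{\left(o,X \right)} = - 36 o$
$t{\left(Y,x \right)} = -3 + Y$
$j \left(-57\right) t{\left(l{\left(1,2 \right)},-5 \right)} = \left(- \frac{29}{8}\right) \left(-57\right) \left(-3 - 36\right) = \frac{1653 \left(-3 - 36\right)}{8} = \frac{1653}{8} \left(-39\right) = - \frac{64467}{8}$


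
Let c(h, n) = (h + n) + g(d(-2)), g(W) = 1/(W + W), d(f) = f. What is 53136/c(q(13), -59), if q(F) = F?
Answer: -212544/185 ≈ -1148.9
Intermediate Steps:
g(W) = 1/(2*W)
c(h, n) = -¼ + h + n (c(h, n) = (h + n) + (½)/(-2) = (h + n) + (½)*(-½) = (h + n) - ¼ = -¼ + h + n)
53136/c(q(13), -59) = 53136/(-¼ + 13 - 59) = 53136/(-185/4) = 53136*(-4/185) = -212544/185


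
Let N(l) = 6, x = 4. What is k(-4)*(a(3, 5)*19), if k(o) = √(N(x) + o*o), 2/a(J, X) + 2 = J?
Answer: 38*√22 ≈ 178.24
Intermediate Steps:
a(J, X) = 2/(-2 + J)
k(o) = √(6 + o²) (k(o) = √(6 + o*o) = √(6 + o²))
k(-4)*(a(3, 5)*19) = √(6 + (-4)²)*((2/(-2 + 3))*19) = √(6 + 16)*((2/1)*19) = √22*((2*1)*19) = √22*(2*19) = √22*38 = 38*√22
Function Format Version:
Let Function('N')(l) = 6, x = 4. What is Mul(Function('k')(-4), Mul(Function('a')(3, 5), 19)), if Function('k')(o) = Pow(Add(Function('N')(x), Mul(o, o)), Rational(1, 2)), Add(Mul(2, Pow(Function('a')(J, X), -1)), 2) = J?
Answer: Mul(38, Pow(22, Rational(1, 2))) ≈ 178.24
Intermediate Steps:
Function('a')(J, X) = Mul(2, Pow(Add(-2, J), -1))
Function('k')(o) = Pow(Add(6, Pow(o, 2)), Rational(1, 2)) (Function('k')(o) = Pow(Add(6, Mul(o, o)), Rational(1, 2)) = Pow(Add(6, Pow(o, 2)), Rational(1, 2)))
Mul(Function('k')(-4), Mul(Function('a')(3, 5), 19)) = Mul(Pow(Add(6, Pow(-4, 2)), Rational(1, 2)), Mul(Mul(2, Pow(Add(-2, 3), -1)), 19)) = Mul(Pow(Add(6, 16), Rational(1, 2)), Mul(Mul(2, Pow(1, -1)), 19)) = Mul(Pow(22, Rational(1, 2)), Mul(Mul(2, 1), 19)) = Mul(Pow(22, Rational(1, 2)), Mul(2, 19)) = Mul(Pow(22, Rational(1, 2)), 38) = Mul(38, Pow(22, Rational(1, 2)))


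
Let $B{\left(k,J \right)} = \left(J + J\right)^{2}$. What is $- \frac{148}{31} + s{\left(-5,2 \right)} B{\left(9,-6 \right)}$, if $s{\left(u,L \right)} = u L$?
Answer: $- \frac{44788}{31} \approx -1444.8$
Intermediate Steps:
$B{\left(k,J \right)} = 4 J^{2}$ ($B{\left(k,J \right)} = \left(2 J\right)^{2} = 4 J^{2}$)
$s{\left(u,L \right)} = L u$
$- \frac{148}{31} + s{\left(-5,2 \right)} B{\left(9,-6 \right)} = - \frac{148}{31} + 2 \left(-5\right) 4 \left(-6\right)^{2} = \left(-148\right) \frac{1}{31} - 10 \cdot 4 \cdot 36 = - \frac{148}{31} - 1440 = - \frac{44788}{31}$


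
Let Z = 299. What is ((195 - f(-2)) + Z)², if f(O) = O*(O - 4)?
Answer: 232324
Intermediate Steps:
f(O) = O*(-4 + O)
((195 - f(-2)) + Z)² = ((195 - (-2)*(-4 - 2)) + 299)² = ((195 - (-2)*(-6)) + 299)² = ((195 - 1*12) + 299)² = ((195 - 12) + 299)² = (183 + 299)² = 482² = 232324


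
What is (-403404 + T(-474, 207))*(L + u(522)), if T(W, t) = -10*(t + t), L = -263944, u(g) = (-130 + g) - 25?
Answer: 107419224888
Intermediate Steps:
u(g) = -155 + g
T(W, t) = -20*t
(-403404 + T(-474, 207))*(L + u(522)) = (-403404 - 20*207)*(-263944 + (-155 + 522)) = (-403404 - 4140)*(-263944 + 367) = -407544*(-263577) = 107419224888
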